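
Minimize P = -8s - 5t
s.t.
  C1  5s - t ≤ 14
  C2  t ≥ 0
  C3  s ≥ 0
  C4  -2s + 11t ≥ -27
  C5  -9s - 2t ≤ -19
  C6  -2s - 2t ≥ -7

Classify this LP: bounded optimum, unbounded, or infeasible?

Feasible corners and P = -8s - 5t:
  (14/5, 0) → P = -112/5
  (35/12, 7/12) → P = -105/4
  (19/9, 0) → P = -152/9
  (12/7, 25/14) → P = -317/14
The feasible region has finitely many vertices and no improving ray; the minimum is -105/4 at (35/12, 7/12).

bounded optimum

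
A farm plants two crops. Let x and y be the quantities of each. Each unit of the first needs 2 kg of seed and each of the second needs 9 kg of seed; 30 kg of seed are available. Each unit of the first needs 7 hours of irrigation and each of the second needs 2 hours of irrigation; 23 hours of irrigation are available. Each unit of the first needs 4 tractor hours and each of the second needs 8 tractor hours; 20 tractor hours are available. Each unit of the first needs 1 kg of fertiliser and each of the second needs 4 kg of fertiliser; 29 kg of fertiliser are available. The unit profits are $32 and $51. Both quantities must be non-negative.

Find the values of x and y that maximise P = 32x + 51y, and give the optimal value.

Corner points and P = 32x + 51y:
  (0, 0) → P = 0
  (0, 5/2) → P = 255/2
  (23/7, 0) → P = 736/7
  (3, 1) → P = 147

x = 3, y = 1, maximum P = 147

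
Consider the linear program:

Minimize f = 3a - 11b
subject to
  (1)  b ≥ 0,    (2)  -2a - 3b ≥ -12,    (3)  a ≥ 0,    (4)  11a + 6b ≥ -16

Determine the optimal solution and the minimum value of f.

a = 0, b = 4, minimum f = -44

Extreme points and f = 3a - 11b:
  (6, 0) → f = 18
  (0, 0) → f = 0
  (0, 4) → f = -44

The binding constraints are -2a - 3b = -12 and a = 0.
Solving simultaneously gives a = 0, b = 4.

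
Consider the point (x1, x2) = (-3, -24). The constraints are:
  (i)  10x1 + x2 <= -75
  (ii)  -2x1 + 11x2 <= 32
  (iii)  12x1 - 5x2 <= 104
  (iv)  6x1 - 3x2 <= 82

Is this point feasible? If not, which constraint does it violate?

Constraint (i): 10x1 + x2 = -54, which is not ≤ -75. All other constraints are satisfied.

not feasible — violates (i)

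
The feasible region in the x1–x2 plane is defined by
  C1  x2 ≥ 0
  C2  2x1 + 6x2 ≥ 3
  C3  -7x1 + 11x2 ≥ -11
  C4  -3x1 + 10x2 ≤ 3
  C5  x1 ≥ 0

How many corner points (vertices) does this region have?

Pairwise boundary intersections that survive every other constraint:
  (3/2, 0)
  (11/7, 0)
  (6/19, 15/38)
  (143/37, 54/37)

4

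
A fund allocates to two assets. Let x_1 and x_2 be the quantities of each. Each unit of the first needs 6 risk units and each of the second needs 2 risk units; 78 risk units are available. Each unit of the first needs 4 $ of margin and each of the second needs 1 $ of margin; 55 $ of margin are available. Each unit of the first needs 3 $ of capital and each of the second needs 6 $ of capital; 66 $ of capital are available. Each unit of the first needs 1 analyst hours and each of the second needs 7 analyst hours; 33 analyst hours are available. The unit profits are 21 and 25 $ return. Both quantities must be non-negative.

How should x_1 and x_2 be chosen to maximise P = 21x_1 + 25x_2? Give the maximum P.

Corner points and P = 21x_1 + 25x_2:
  (0, 0) → P = 0
  (0, 33/7) → P = 825/7
  (13, 0) → P = 273
  (12, 3) → P = 327

x_1 = 12, x_2 = 3, maximum P = 327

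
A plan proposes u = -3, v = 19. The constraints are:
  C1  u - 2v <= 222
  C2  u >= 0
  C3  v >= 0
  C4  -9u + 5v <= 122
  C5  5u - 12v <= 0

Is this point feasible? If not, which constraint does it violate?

Constraint C2: u = -3, which is not ≥ 0. All other constraints are satisfied.

not feasible — violates C2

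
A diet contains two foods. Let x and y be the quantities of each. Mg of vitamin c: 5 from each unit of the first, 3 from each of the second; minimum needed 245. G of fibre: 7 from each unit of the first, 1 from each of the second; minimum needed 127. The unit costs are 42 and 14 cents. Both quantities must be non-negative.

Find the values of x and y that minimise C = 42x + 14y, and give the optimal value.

x = 17/2, y = 135/2, minimum C = 1302

Vertices and C = 42x + 14y:
  (0, 127) → C = 1778
  (49, 0) → C = 2058
  (17/2, 135/2) → C = 1302
The feasible region is unbounded (it extends along (0, 1), (1, 0)), but C strictly increases along every unbounded feasible direction, so there is no improving ray and the minimum is attained at a vertex.

At the optimal vertex, 5x + 3y = 245 and 7x + y = 127.
Solving simultaneously gives x = 17/2, y = 135/2.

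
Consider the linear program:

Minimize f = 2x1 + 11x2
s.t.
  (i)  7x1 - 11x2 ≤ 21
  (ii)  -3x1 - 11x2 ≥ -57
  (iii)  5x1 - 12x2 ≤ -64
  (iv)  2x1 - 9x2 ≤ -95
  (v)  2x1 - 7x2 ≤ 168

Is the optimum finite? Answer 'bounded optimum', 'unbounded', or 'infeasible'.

unbounded

From the feasible point (-76/7, 57/7), moving in the direction (-9, -2) keeps every constraint satisfied while f decreases without bound.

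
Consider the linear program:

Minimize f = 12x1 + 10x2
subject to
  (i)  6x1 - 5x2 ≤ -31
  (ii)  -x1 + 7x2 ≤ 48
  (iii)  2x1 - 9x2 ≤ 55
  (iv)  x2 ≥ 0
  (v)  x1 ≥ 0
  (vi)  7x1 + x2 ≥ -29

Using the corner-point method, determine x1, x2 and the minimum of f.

x1 = 0, x2 = 31/5, minimum f = 62

Extreme points and f = 12x1 + 10x2:
  (23/37, 257/37) → f = 2846/37
  (0, 31/5) → f = 62
  (0, 48/7) → f = 480/7

At the optimal vertex, 6x1 - 5x2 = -31 and x1 = 0.
Solving simultaneously gives x1 = 0, x2 = 31/5.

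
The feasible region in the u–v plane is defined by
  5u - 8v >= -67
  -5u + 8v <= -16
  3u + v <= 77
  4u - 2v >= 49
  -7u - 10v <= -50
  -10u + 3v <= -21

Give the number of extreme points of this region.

The feasible vertices (each the meet of two boundaries and inside every other half-plane) are:
  (632/29, 337/29)
  (180/11, 181/22)
  (720/23, -389/23)
  (295/27, -143/54)

4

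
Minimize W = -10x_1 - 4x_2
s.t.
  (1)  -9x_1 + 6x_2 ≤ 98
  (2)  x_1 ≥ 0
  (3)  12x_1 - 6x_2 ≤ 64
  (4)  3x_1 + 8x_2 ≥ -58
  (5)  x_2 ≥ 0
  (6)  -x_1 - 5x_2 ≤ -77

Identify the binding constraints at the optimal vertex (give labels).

Extreme points and W = -10x_1 - 4x_2:
  (0, 49/3) → W = -196/3
  (54, 292/3) → W = -2788/3
  (0, 77/5) → W = -308/5
  (391/33, 430/33) → W = -5630/33

The minimum is at (54, 292/3). Substituting into each constraint, equality holds for (1) and (3); the remaining constraints have slack.

(1) and (3)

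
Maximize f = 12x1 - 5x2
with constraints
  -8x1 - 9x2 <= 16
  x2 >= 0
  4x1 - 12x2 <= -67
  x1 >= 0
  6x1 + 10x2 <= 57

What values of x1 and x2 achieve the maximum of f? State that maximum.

x1 = 1/8, x2 = 45/8, maximum f = -213/8

Feasible corners and f = 12x1 - 5x2:
  (0, 67/12) → f = -335/12
  (1/8, 45/8) → f = -213/8
  (0, 57/10) → f = -57/2

The binding constraints are 4x1 - 12x2 = -67 and 6x1 + 10x2 = 57.
Solving simultaneously gives x1 = 1/8, x2 = 45/8.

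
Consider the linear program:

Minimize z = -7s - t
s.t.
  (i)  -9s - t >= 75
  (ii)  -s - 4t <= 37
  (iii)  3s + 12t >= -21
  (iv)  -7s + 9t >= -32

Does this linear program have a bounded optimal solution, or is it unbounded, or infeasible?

unbounded

From the feasible point (-293/35, 12/35), moving in the direction (-1, 9) keeps every constraint satisfied while z decreases without bound.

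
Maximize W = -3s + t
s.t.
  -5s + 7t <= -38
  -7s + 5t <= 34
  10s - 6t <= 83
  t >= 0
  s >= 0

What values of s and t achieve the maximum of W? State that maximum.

s = 38/5, t = 0, maximum W = -114/5

Feasible corners and W = -3s + t:
  (353/40, 7/8) → W = -128/5
  (38/5, 0) → W = -114/5
  (83/10, 0) → W = -249/10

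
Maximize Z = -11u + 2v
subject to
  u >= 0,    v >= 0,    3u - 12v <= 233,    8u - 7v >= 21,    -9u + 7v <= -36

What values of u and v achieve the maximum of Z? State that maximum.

u = 4, v = 0, maximum Z = -44

The feasible region is unbounded (it extends along (4, 1), (7, 8)), but Z strictly decreases along every unbounded feasible direction, so there is no improving ray and the maximum is attained at a vertex.

At the optimal vertex, v = 0 and -9u + 7v = -36.
Solving simultaneously gives u = 4, v = 0.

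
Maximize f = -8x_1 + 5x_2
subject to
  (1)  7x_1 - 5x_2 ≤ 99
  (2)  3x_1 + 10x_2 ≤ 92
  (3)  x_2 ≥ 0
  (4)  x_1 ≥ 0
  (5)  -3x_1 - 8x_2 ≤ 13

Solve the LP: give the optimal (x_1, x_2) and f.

Vertices and f = -8x_1 + 5x_2:
  (290/17, 347/85) → f = -1973/17
  (99/7, 0) → f = -792/7
  (0, 46/5) → f = 46
  (0, 0) → f = 0

The binding constraints are 3x_1 + 10x_2 = 92 and x_1 = 0.
Solving simultaneously gives x_1 = 0, x_2 = 46/5.

x_1 = 0, x_2 = 46/5, maximum f = 46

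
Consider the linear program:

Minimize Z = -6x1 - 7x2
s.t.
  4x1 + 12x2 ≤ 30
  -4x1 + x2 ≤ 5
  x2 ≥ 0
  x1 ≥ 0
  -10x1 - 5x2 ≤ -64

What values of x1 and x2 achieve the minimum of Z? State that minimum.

x1 = 15/2, x2 = 0, minimum Z = -45

Extreme points and Z = -6x1 - 7x2:
  (15/2, 0) → Z = -45
  (309/50, 11/25) → Z = -1004/25
  (32/5, 0) → Z = -192/5

The optimum lies where 4x1 + 12x2 = 30 and x2 = 0.
Solving simultaneously gives x1 = 15/2, x2 = 0.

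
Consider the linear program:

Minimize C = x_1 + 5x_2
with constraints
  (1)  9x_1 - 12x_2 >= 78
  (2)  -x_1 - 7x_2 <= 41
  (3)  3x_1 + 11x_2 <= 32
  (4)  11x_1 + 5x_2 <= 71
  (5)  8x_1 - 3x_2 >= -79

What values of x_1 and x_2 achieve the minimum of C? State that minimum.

Vertices and C = x_1 + 5x_2:
  (18/25, -149/25) → C = -727/25
  (414/59, -73/59) → C = 49/59
  (39/4, -29/4) → C = -53/2

The binding constraints are 9x_1 - 12x_2 = 78 and -x_1 - 7x_2 = 41.
Solving simultaneously gives x_1 = 18/25, x_2 = -149/25.

x_1 = 18/25, x_2 = -149/25, minimum C = -727/25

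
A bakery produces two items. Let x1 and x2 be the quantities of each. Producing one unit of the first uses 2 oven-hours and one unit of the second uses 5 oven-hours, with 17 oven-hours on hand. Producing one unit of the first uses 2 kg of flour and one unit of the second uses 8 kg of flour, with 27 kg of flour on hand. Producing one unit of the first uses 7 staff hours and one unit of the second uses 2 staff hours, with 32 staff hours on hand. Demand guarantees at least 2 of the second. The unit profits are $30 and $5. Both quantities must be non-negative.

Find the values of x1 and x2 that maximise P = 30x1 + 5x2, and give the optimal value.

x1 = 7/2, x2 = 2, maximum P = 115

Feasible corners and P = 30x1 + 5x2:
  (0, 27/8) → P = 135/8
  (0, 2) → P = 10
  (1/6, 10/3) → P = 65/3
  (7/2, 2) → P = 115

The binding constraints are 2x1 + 5x2 = 17 and x2 = 2.
Solving simultaneously gives x1 = 7/2, x2 = 2.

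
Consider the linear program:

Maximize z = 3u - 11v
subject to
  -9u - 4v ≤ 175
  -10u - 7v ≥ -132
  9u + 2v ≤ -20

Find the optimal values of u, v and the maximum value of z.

Corner points and z = 3u - 11v:
  (-1753/23, 2938/23) → z = -37577/23
  (15, -155/2) → z = 1795/2
  (-404/43, 1388/43) → z = -16480/43

At the optimal vertex, -9u - 4v = 175 and 9u + 2v = -20.
Solving simultaneously gives u = 15, v = -155/2.

u = 15, v = -155/2, maximum z = 1795/2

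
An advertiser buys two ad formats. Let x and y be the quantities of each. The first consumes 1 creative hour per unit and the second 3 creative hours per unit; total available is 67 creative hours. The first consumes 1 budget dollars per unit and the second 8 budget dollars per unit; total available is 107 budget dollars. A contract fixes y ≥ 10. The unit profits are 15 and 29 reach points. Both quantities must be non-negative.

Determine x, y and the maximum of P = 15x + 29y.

x = 27, y = 10, maximum P = 695

Vertices and P = 15x + 29y:
  (0, 107/8) → P = 3103/8
  (0, 10) → P = 290
  (27, 10) → P = 695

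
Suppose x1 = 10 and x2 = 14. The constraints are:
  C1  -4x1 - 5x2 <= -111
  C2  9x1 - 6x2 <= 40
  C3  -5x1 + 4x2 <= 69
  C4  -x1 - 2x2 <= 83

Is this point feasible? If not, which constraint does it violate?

Constraint C1: -4x1 - 5x2 = -110, which is not ≤ -111. All other constraints are satisfied.

not feasible — violates C1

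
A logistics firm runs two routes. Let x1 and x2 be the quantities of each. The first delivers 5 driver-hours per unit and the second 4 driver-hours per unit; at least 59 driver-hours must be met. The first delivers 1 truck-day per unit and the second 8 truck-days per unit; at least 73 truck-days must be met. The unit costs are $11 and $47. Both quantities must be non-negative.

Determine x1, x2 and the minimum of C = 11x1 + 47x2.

x1 = 5, x2 = 17/2, minimum C = 909/2

Feasible corners and C = 11x1 + 47x2:
  (0, 59/4) → C = 2773/4
  (73, 0) → C = 803
  (5, 17/2) → C = 909/2
The feasible region is unbounded (it extends along (0, 1), (1, 0)), but C strictly increases along every unbounded feasible direction, so there is no improving ray and the minimum is attained at a vertex.

The optimum lies where 5x1 + 4x2 = 59 and x1 + 8x2 = 73.
Solving simultaneously gives x1 = 5, x2 = 17/2.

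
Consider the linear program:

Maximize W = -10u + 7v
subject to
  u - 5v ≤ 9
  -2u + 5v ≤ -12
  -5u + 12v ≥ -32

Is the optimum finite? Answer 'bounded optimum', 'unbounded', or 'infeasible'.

Extreme points and W = -10u + 7v:
  (3, -6/5) → W = -192/5
  (4, -1) → W = -47
  (16, 4) → W = -132
The feasible region has finitely many vertices and no improving ray; the maximum is -192/5 at (3, -6/5).

bounded optimum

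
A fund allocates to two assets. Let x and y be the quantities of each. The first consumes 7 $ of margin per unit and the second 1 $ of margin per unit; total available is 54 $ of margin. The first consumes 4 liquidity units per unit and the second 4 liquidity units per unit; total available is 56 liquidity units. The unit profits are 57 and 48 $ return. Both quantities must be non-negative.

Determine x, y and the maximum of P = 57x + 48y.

Corner points and P = 57x + 48y:
  (0, 0) → P = 0
  (0, 14) → P = 672
  (54/7, 0) → P = 3078/7
  (20/3, 22/3) → P = 732

At the optimal vertex, 7x + y = 54 and 4x + 4y = 56.
Solving simultaneously gives x = 20/3, y = 22/3.

x = 20/3, y = 22/3, maximum P = 732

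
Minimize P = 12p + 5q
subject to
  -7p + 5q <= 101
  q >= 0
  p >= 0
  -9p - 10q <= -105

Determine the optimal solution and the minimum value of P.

p = 0, q = 21/2, minimum P = 105/2

Vertices and P = 12p + 5q:
  (0, 101/5) → P = 101
  (35/3, 0) → P = 140
  (0, 21/2) → P = 105/2
The feasible region is unbounded (it extends along (5, 7), (1, 0)), but P strictly increases along every unbounded feasible direction, so there is no improving ray and the minimum is attained at a vertex.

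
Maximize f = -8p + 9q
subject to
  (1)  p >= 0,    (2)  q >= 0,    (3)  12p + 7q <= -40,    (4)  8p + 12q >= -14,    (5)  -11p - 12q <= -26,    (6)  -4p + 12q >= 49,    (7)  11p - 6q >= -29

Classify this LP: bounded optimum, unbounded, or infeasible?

The boundaries p = 0 and -4p + 12q = 49 meet at (0, 49/12), but that point violates 12p + 7q ≤ -40. Every candidate vertex is excluded by some other constraint, so the feasible region is empty.

infeasible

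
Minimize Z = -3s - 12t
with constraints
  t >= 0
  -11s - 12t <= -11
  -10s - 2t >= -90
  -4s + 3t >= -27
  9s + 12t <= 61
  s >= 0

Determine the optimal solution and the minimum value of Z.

s = 0, t = 61/12, minimum Z = -61

The binding constraints are 9s + 12t = 61 and s = 0.
Solving simultaneously gives s = 0, t = 61/12.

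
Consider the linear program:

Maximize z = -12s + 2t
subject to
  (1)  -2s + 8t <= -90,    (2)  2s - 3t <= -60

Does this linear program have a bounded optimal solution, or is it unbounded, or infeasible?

From the feasible point (-75, -30), moving in the direction (-3, -2) keeps every constraint satisfied while z increases without bound.

unbounded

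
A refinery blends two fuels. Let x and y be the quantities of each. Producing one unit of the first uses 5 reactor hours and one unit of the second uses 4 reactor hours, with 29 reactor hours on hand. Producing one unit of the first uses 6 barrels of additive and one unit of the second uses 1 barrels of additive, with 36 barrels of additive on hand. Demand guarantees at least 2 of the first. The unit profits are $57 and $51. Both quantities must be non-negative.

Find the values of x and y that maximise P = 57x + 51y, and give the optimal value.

Feasible corners and P = 57x + 51y:
  (29/5, 0) → P = 1653/5
  (2, 0) → P = 114
  (2, 19/4) → P = 1425/4

x = 2, y = 19/4, maximum P = 1425/4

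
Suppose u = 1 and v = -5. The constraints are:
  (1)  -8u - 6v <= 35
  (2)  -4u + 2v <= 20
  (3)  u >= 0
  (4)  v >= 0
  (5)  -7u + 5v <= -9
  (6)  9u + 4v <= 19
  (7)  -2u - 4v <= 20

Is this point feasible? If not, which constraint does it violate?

Constraint (4): v = -5, which is not ≥ 0. All other constraints are satisfied.

not feasible — violates (4)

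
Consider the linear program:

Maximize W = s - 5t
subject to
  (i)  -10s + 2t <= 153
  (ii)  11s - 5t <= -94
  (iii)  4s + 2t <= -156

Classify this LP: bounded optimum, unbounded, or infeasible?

infeasible

The boundaries -10s + 2t = 153 and 11s - 5t = -94 meet at (-577/28, -743/28), but that point violates 4s + 2t ≤ -156. Every candidate vertex is excluded by some other constraint, so the feasible region is empty.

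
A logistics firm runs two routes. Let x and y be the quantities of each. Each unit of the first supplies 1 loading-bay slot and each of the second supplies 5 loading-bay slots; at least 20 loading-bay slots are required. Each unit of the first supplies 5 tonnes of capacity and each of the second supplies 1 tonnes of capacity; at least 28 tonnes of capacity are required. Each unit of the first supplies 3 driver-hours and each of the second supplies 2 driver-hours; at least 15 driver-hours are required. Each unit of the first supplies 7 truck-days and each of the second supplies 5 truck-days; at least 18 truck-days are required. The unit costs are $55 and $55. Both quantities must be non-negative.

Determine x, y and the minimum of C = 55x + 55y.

Vertices and C = 55x + 55y:
  (0, 28) → C = 1540
  (20, 0) → C = 1100
  (5, 3) → C = 440
The feasible region is unbounded (it extends along (0, 1), (1, 0)), but C strictly increases along every unbounded feasible direction, so there is no improving ray and the minimum is attained at a vertex.

x = 5, y = 3, minimum C = 440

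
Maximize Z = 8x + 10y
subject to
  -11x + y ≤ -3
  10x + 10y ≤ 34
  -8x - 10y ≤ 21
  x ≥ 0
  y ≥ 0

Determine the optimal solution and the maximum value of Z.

x = 8/15, y = 43/15, maximum Z = 494/15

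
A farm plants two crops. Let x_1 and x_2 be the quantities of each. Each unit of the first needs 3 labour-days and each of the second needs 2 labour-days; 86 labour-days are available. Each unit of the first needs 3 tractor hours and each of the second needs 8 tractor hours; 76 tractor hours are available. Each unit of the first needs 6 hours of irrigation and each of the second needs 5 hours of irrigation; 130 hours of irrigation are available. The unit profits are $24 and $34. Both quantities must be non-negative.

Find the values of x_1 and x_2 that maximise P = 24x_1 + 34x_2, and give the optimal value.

Feasible corners and P = 24x_1 + 34x_2:
  (0, 0) → P = 0
  (0, 19/2) → P = 323
  (65/3, 0) → P = 520
  (20, 2) → P = 548

x_1 = 20, x_2 = 2, maximum P = 548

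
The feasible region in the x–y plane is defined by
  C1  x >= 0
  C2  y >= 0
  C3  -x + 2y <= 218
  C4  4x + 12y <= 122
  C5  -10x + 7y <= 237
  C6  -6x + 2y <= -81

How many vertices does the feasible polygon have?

Of the 15 pairwise boundary intersections, those satisfying every inequality are:
  (61/2, 0)
  (27/2, 0)
  (76/5, 51/10)

3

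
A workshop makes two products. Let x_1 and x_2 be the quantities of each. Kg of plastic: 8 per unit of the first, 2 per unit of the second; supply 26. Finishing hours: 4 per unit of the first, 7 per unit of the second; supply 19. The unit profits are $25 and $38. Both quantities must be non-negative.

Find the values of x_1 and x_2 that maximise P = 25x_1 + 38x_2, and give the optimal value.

The binding constraints are 8x_1 + 2x_2 = 26 and 4x_1 + 7x_2 = 19.
Solving simultaneously gives x_1 = 3, x_2 = 1.

x_1 = 3, x_2 = 1, maximum P = 113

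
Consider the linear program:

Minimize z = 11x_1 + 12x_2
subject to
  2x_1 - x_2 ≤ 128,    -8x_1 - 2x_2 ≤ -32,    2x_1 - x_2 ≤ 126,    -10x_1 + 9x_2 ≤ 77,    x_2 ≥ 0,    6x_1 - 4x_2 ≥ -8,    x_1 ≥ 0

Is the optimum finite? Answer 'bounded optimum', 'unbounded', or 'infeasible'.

Corner points and z = 11x_1 + 12x_2:
  (4, 0) → z = 44
  (28/11, 64/11) → z = 1076/11
  (1211/8, 707/4) → z = 30289/8
  (63, 0) → z = 693
  (118/7, 191/7) → z = 3590/7
The feasible region has finitely many vertices and no improving ray; the minimum is 44 at (4, 0).

bounded optimum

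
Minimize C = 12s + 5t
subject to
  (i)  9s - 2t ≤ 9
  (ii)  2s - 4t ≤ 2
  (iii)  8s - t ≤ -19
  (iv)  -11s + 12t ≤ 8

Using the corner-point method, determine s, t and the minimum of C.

Corner points and C = 12s + 5t:
  (-13/5, -9/5) → C = -201/5
  (-14/5, -19/10) → C = -431/10
  (-44/17, -29/17) → C = -673/17

s = -14/5, t = -19/10, minimum C = -431/10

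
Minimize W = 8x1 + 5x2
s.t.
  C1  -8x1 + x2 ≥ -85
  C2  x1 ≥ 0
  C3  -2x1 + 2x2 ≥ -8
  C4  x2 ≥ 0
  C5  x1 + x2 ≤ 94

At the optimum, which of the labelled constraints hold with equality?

C2 and C4

Feasible corners and W = 8x1 + 5x2:
  (81/7, 53/7) → W = 913/7
  (179/9, 667/9) → W = 1589/3
  (0, 0) → W = 0
  (0, 94) → W = 470
  (4, 0) → W = 32

The minimum is at (0, 0). Substituting into each constraint, equality holds for C2 and C4; the remaining constraints have slack.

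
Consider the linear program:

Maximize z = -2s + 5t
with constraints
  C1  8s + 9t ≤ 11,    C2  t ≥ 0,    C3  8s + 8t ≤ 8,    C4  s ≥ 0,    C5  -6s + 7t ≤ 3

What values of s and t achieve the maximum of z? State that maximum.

Vertices and z = -2s + 5t:
  (1, 0) → z = -2
  (0, 0) → z = 0
  (4/13, 9/13) → z = 37/13
  (0, 3/7) → z = 15/7

The binding constraints are 8s + 8t = 8 and -6s + 7t = 3.
Solving simultaneously gives s = 4/13, t = 9/13.

s = 4/13, t = 9/13, maximum z = 37/13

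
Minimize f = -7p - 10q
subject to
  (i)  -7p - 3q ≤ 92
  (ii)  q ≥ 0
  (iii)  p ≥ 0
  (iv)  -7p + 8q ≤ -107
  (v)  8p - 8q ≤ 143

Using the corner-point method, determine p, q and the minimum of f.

p = 36, q = 145/8, minimum f = -1733/4

The optimum lies where -7p + 8q = -107 and 8p - 8q = 143.
Solving simultaneously gives p = 36, q = 145/8.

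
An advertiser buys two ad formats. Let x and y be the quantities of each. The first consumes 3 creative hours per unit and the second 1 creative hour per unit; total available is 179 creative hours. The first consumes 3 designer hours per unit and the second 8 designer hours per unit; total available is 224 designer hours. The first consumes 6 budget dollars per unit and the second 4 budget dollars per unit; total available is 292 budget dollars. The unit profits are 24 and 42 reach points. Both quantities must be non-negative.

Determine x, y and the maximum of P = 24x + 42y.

x = 40, y = 13, maximum P = 1506

Corner points and P = 24x + 42y:
  (0, 0) → P = 0
  (0, 28) → P = 1176
  (146/3, 0) → P = 1168
  (40, 13) → P = 1506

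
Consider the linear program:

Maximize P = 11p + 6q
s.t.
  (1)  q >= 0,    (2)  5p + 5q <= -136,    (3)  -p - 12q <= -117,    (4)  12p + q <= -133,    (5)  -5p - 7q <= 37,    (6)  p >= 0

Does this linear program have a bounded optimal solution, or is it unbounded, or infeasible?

infeasible

The boundaries 5p + 5q = -136 and -5p - 7q = 37 meet at (-767/10, 99/2), but that point violates p ≥ 0. Every candidate vertex is excluded by some other constraint, so the feasible region is empty.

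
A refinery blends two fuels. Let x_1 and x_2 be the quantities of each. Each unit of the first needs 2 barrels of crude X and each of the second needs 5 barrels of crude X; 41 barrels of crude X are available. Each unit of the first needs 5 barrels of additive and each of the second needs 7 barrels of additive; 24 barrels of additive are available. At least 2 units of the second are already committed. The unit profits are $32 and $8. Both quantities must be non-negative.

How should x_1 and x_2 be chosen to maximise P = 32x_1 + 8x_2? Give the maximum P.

Extreme points and P = 32x_1 + 8x_2:
  (0, 24/7) → P = 192/7
  (0, 2) → P = 16
  (2, 2) → P = 80

The binding constraints are 5x_1 + 7x_2 = 24 and x_2 = 2.
Solving simultaneously gives x_1 = 2, x_2 = 2.

x_1 = 2, x_2 = 2, maximum P = 80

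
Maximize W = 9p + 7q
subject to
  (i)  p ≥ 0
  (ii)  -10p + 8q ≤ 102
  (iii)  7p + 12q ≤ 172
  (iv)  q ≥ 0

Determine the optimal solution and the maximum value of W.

Vertices and W = 9p + 7q:
  (0, 51/4) → W = 357/4
  (0, 0) → W = 0
  (19/22, 1217/88) → W = 9203/88
  (172/7, 0) → W = 1548/7

p = 172/7, q = 0, maximum W = 1548/7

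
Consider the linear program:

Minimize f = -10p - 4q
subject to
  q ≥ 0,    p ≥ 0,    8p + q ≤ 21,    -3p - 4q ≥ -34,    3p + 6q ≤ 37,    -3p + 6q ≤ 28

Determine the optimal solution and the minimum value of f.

p = 89/45, q = 233/45, minimum f = -1822/45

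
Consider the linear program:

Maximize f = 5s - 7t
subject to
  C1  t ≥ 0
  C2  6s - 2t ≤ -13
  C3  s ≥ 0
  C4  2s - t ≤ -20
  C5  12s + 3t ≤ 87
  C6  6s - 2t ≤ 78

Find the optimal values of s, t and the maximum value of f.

Extreme points and f = 5s - 7t:
  (0, 20) → f = -140
  (0, 29) → f = -203
  (3/2, 23) → f = -307/2

At the optimal vertex, s = 0 and 2s - t = -20.
Solving simultaneously gives s = 0, t = 20.

s = 0, t = 20, maximum f = -140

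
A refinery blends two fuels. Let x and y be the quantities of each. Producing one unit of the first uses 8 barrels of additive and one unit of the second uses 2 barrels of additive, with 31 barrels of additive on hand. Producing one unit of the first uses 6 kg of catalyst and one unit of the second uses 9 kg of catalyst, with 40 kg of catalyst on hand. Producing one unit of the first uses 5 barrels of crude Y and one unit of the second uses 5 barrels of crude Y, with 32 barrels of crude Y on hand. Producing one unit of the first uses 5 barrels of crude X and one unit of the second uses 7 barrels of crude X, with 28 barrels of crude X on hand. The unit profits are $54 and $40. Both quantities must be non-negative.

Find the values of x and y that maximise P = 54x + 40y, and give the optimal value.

x = 7/2, y = 3/2, maximum P = 249

The binding constraints are 8x + 2y = 31 and 5x + 7y = 28.
Solving simultaneously gives x = 7/2, y = 3/2.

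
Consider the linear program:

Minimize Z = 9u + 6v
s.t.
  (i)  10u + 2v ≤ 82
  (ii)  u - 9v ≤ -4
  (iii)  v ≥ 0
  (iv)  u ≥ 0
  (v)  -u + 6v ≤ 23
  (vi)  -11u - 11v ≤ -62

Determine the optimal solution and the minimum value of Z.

u = 17/11, v = 45/11, minimum Z = 423/11

Vertices and Z = 9u + 6v:
  (365/46, 61/46) → Z = 3651/46
  (223/31, 156/31) → Z = 2943/31
  (257/55, 53/55) → Z = 2631/55
  (17/11, 45/11) → Z = 423/11

The binding constraints are -u + 6v = 23 and -11u - 11v = -62.
Solving simultaneously gives u = 17/11, v = 45/11.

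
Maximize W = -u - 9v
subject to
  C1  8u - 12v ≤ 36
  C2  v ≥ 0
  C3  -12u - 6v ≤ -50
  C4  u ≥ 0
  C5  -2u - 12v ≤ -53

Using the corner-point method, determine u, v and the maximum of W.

Vertices and W = -u - 9v:
  (89/10, 44/15) → W = -353/10
  (0, 25/3) → W = -75
  (47/22, 134/33) → W = -851/22
The feasible region is unbounded (it extends along (0, 1), (3, 2)), but W strictly decreases along every unbounded feasible direction, so there is no improving ray and the maximum is attained at a vertex.

At the optimal vertex, 8u - 12v = 36 and -2u - 12v = -53.
Solving simultaneously gives u = 89/10, v = 44/15.

u = 89/10, v = 44/15, maximum W = -353/10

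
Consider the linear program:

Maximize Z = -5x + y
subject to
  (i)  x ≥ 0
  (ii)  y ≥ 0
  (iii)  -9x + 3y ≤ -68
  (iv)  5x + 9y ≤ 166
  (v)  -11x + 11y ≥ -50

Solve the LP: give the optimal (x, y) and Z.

x = 299/33, y = 149/33, maximum Z = -1346/33

Vertices and Z = -5x + y:
  (185/16, 577/48) → Z = -1099/24
  (299/33, 149/33) → Z = -1346/33
  (1138/77, 788/77) → Z = -4902/77

At the optimal vertex, -9x + 3y = -68 and -11x + 11y = -50.
Solving simultaneously gives x = 299/33, y = 149/33.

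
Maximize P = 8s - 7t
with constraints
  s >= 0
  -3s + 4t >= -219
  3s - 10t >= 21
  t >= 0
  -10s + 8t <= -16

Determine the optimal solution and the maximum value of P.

Corner points and P = 8s - 7t:
  (117, 33) → P = 705
  (73, 0) → P = 584
  (7, 0) → P = 56

s = 117, t = 33, maximum P = 705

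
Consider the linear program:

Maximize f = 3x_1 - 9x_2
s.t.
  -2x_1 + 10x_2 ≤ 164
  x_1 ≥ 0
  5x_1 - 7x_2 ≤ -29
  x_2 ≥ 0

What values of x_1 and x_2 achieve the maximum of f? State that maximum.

x_1 = 0, x_2 = 29/7, maximum f = -261/7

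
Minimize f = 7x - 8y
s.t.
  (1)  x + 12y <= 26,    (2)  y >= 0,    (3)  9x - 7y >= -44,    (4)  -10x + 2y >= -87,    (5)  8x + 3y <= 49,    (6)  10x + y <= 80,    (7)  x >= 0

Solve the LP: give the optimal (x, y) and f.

Corner points and f = 7x - 8y:
  (170/31, 53/31) → f = 766/31
  (0, 13/6) → f = -52/3
  (49/8, 0) → f = 343/8
  (0, 0) → f = 0

x = 0, y = 13/6, minimum f = -52/3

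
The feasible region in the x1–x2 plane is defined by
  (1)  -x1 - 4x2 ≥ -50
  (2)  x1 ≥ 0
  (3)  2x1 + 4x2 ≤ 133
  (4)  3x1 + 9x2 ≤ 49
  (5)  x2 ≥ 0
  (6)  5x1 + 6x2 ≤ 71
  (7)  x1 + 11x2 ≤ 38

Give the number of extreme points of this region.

5

Intersecting each pair of boundary lines and keeping only the points that satisfy every inequality leaves:
  (0, 0)
  (0, 38/11)
  (115/9, 32/27)
  (197/24, 65/24)
  (71/5, 0)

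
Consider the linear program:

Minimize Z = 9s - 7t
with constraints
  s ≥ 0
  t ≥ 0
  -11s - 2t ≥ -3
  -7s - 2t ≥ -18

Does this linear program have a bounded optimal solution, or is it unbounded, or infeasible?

Corner points and Z = 9s - 7t:
  (0, 0) → Z = 0
  (0, 3/2) → Z = -21/2
  (3/11, 0) → Z = 27/11
The feasible region has finitely many vertices and no improving ray; the minimum is -21/2 at (0, 3/2).

bounded optimum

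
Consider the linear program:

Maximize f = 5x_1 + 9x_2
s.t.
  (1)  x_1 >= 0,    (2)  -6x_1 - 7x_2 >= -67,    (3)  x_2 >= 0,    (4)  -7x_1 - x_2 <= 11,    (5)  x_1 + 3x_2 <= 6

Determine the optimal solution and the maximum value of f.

Vertices and f = 5x_1 + 9x_2:
  (0, 0) → f = 0
  (0, 2) → f = 18
  (6, 0) → f = 30

The binding constraints are x_2 = 0 and x_1 + 3x_2 = 6.
Solving simultaneously gives x_1 = 6, x_2 = 0.

x_1 = 6, x_2 = 0, maximum f = 30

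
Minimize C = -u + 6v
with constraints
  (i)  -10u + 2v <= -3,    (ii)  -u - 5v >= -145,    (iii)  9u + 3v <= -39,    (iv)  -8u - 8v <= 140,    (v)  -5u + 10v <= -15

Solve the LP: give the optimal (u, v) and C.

Extreme points and C = -u + 6v:
  (-23/16, -139/16) → C = -811/16
  (-8/3, -89/6) → C = -259/3
  (9/4, -79/4) → C = -483/4

At the optimal vertex, 9u + 3v = -39 and -8u - 8v = 140.
Solving simultaneously gives u = 9/4, v = -79/4.

u = 9/4, v = -79/4, minimum C = -483/4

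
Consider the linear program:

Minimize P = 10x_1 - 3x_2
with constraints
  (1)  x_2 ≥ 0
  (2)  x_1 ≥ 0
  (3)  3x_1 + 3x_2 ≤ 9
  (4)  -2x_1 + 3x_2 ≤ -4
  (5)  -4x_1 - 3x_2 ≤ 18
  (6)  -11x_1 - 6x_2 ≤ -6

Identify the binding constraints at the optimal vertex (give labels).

Vertices and P = 10x_1 - 3x_2:
  (3, 0) → P = 30
  (2, 0) → P = 20
  (13/5, 2/5) → P = 124/5

The minimum is at (2, 0). Substituting into each constraint, equality holds for (1) and (4); the remaining constraints have slack.

(1) and (4)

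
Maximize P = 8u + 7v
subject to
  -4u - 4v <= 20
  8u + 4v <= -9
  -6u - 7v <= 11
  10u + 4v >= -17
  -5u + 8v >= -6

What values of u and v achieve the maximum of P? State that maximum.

Vertices and P = 8u + 7v:
  (-19/32, -17/16) → P = -195/16
  (-4, 23/4) → P = 33/4
  (-75/46, -4/23) → P = -328/23

The binding constraints are 8u + 4v = -9 and 10u + 4v = -17.
Solving simultaneously gives u = -4, v = 23/4.

u = -4, v = 23/4, maximum P = 33/4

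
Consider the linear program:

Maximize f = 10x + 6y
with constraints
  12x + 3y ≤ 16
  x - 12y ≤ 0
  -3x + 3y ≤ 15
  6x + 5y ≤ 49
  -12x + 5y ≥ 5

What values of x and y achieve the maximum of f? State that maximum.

x = 1/15, y = 76/15, maximum f = 466/15

The optimum lies where 12x + 3y = 16 and -3x + 3y = 15.
Solving simultaneously gives x = 1/15, y = 76/15.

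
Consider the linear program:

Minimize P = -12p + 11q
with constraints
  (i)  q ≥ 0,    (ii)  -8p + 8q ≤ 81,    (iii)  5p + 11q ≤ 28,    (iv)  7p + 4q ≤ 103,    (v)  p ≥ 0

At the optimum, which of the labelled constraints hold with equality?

(i) and (iii)

Feasible corners and P = -12p + 11q:
  (28/5, 0) → P = -336/5
  (0, 0) → P = 0
  (0, 28/11) → P = 28

The minimum is at (28/5, 0). Substituting into each constraint, equality holds for (i) and (iii); the remaining constraints have slack.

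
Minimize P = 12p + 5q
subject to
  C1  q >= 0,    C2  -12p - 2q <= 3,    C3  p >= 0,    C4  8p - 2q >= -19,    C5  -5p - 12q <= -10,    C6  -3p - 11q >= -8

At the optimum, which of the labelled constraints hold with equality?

Vertices and P = 12p + 5q:
  (2, 0) → P = 24
  (8/3, 0) → P = 32
  (14/19, 10/19) → P = 218/19

The minimum is at (14/19, 10/19). Substituting into each constraint, equality holds for C5 and C6; the remaining constraints have slack.

C5 and C6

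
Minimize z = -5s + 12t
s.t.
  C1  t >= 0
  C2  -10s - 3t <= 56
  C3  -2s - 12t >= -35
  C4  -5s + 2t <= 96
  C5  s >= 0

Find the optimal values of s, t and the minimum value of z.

Vertices and z = -5s + 12t:
  (35/2, 0) → z = -175/2
  (0, 0) → z = 0
  (0, 35/12) → z = 35

The binding constraints are t = 0 and -2s - 12t = -35.
Solving simultaneously gives s = 35/2, t = 0.

s = 35/2, t = 0, minimum z = -175/2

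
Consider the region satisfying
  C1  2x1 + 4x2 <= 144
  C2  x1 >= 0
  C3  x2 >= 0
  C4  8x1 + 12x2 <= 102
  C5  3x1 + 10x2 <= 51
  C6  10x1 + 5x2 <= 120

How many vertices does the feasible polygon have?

The feasible vertices (each the meet of two boundaries and inside every other half-plane) are:
  (0, 0)
  (0, 51/10)
  (12, 0)
  (102/11, 51/22)
  (93/8, 3/4)

5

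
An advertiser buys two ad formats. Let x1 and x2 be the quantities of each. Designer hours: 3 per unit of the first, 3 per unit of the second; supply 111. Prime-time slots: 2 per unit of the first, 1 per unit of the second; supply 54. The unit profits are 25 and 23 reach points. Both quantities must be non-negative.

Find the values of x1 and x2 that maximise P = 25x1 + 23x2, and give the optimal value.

x1 = 17, x2 = 20, maximum P = 885

Vertices and P = 25x1 + 23x2:
  (0, 0) → P = 0
  (0, 37) → P = 851
  (27, 0) → P = 675
  (17, 20) → P = 885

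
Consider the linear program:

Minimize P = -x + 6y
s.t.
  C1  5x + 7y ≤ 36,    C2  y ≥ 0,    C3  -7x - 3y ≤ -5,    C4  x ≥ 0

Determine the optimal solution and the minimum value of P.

The optimum lies where 5x + 7y = 36 and y = 0.
Solving simultaneously gives x = 36/5, y = 0.

x = 36/5, y = 0, minimum P = -36/5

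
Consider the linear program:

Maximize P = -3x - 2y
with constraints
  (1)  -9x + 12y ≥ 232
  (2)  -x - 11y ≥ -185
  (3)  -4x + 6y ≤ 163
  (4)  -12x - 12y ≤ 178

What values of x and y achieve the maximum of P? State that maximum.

Vertices and P = -3x - 2y:
  (-332/111, 1897/111) → P = -2798/111
  (-410/21, 197/42) → P = 1033/21
  (-683/50, 903/50) → P = 243/50
  (-126/5, 311/30) → P = 823/15

x = -126/5, y = 311/30, maximum P = 823/15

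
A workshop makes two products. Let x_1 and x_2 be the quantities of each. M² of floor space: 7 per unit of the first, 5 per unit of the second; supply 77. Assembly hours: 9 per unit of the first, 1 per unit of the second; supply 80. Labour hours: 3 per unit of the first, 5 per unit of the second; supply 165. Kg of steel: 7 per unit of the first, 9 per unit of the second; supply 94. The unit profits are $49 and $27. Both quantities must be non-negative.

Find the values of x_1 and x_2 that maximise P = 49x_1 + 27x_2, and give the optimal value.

Extreme points and P = 49x_1 + 27x_2:
  (0, 0) → P = 0
  (0, 94/9) → P = 282
  (80/9, 0) → P = 3920/9
  (17/2, 7/2) → P = 511
  (223/28, 17/4) → P = 505

x_1 = 17/2, x_2 = 7/2, maximum P = 511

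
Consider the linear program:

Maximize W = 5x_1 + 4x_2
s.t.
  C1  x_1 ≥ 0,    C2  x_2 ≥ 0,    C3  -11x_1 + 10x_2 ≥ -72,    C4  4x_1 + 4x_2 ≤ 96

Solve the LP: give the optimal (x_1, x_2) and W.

Vertices and W = 5x_1 + 4x_2:
  (0, 0) → W = 0
  (0, 24) → W = 96
  (72/11, 0) → W = 360/11
  (104/7, 64/7) → W = 776/7

x_1 = 104/7, x_2 = 64/7, maximum W = 776/7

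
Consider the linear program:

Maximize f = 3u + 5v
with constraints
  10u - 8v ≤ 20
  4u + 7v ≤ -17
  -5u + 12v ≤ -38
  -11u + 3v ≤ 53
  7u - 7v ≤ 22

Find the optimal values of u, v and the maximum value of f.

u = -4/5, v = -7/2, maximum f = -199/10

Extreme points and f = 3u + 5v:
  (-4/5, -7/2) → f = -199/10
  (-18/7, -40/7) → f = -254/7
  (-250/39, -683/117) → f = -5665/117
  (-437/56, -613/56) → f = -547/7

The optimum lies where 10u - 8v = 20 and -5u + 12v = -38.
Solving simultaneously gives u = -4/5, v = -7/2.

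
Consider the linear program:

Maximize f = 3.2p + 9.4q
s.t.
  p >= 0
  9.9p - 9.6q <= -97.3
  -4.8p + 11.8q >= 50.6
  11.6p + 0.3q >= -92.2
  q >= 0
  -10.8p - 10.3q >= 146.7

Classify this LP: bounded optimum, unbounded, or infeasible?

infeasible

The boundaries p = 0 and 9.9p - 9.6q = -97.3 meet at (0, 973/96), but that point violates -10.8p - 10.3q ≥ 146.7. Every candidate vertex is excluded by some other constraint, so the feasible region is empty.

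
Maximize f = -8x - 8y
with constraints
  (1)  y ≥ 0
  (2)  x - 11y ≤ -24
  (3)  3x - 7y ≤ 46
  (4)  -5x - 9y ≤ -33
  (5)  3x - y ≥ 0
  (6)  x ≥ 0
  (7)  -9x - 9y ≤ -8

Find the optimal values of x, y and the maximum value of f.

The feasible region is unbounded (it extends along (7, 3), (1, 3)), but f strictly decreases along every unbounded feasible direction, so there is no improving ray and the maximum is attained at a vertex.

The optimum lies where -5x - 9y = -33 and 3x - y = 0.
Solving simultaneously gives x = 33/32, y = 99/32.

x = 33/32, y = 99/32, maximum f = -33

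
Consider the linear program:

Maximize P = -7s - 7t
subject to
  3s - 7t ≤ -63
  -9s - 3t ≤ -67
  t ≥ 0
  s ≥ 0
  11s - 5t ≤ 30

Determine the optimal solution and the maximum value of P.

Extreme points and P = -7s - 7t:
  (35/9, 32/3) → P = -917/9
  (525/62, 783/62) → P = -4578/31
  (0, 67/3) → P = -469/3
The feasible region is unbounded (it extends along (0, 1), (5, 11)), but P strictly decreases along every unbounded feasible direction, so there is no improving ray and the maximum is attained at a vertex.

At the optimal vertex, 3s - 7t = -63 and -9s - 3t = -67.
Solving simultaneously gives s = 35/9, t = 32/3.

s = 35/9, t = 32/3, maximum P = -917/9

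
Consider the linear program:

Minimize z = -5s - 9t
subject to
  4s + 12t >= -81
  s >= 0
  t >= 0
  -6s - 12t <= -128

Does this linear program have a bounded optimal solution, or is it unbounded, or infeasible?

unbounded

From the feasible point (0, 32/3), moving in the direction (0, 1) keeps every constraint satisfied while z decreases without bound.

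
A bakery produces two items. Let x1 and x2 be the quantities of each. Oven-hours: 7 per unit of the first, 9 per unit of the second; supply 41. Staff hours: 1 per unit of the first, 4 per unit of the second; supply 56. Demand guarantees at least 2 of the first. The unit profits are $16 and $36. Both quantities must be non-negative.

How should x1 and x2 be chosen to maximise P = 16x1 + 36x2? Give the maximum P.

x1 = 2, x2 = 3, maximum P = 140

Vertices and P = 16x1 + 36x2:
  (41/7, 0) → P = 656/7
  (2, 0) → P = 32
  (2, 3) → P = 140

The binding constraints are 7x1 + 9x2 = 41 and x1 = 2.
Solving simultaneously gives x1 = 2, x2 = 3.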